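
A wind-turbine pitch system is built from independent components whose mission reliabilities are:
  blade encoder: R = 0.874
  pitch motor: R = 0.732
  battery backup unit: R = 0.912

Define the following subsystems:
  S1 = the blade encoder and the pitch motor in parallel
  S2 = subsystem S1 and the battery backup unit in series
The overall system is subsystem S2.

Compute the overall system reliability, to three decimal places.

0.881

Parallel (blade encoder and pitch motor): 1 − (1 − 0.87400)(1 − 0.73200) = 0.96623
Series ([0.96623] and battery backup unit): 0.96623 × 0.91200 = 0.881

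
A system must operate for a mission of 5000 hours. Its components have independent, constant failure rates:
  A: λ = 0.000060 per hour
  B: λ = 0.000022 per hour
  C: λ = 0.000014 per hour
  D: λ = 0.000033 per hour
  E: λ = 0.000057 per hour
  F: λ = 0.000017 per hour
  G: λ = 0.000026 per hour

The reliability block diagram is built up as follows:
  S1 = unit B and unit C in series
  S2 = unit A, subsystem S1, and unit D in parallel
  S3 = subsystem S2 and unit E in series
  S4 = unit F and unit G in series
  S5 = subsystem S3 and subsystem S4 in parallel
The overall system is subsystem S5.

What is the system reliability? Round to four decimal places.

0.9511

R(A) = exp(−0.000060 × 5000) = 0.740818
R(B) = exp(−0.000022 × 5000) = 0.895834
R(C) = exp(−0.000014 × 5000) = 0.932394
R(D) = exp(−0.000033 × 5000) = 0.847894
R(E) = exp(−0.000057 × 5000) = 0.752014
R(F) = exp(−0.000017 × 5000) = 0.918512
R(G) = exp(−0.000026 × 5000) = 0.878095
Series (B and C): 0.895834 × 0.932394 = 0.835270
Parallel (A, [0.835270], and D): 1 − (1 − 0.740818)(1 − 0.835270)(1 − 0.847894) = 0.993506
Series ([0.993506] and E): 0.993506 × 0.752014 = 0.747130
Series (F and G): 0.918512 × 0.878095 = 0.806541
Parallel ([0.747130] and [0.806541]): 1 − (1 − 0.747130)(1 − 0.806541) = 0.9511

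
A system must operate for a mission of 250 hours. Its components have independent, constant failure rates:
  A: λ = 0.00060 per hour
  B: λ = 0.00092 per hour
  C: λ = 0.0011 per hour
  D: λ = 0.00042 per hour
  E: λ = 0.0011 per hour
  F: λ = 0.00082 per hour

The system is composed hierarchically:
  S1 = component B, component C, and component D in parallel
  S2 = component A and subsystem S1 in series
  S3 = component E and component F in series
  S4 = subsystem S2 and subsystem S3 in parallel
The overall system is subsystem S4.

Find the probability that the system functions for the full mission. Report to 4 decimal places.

R(A) = exp(−0.00060 × 250) = 0.860708
R(B) = exp(−0.00092 × 250) = 0.794534
R(C) = exp(−0.0011 × 250) = 0.759572
R(D) = exp(−0.00042 × 250) = 0.900325
R(E) = exp(−0.0011 × 250) = 0.759572
R(F) = exp(−0.00082 × 250) = 0.814647
Parallel (B, C, and D): 1 − (1 − 0.794534)(1 − 0.759572)(1 − 0.900325) = 0.995076
Series (A and [0.995076]): 0.860708 × 0.995076 = 0.856470
Series (E and F): 0.759572 × 0.814647 = 0.618783
Parallel ([0.856470] and [0.618783]): 1 − (1 − 0.856470)(1 − 0.618783) = 0.9453

0.9453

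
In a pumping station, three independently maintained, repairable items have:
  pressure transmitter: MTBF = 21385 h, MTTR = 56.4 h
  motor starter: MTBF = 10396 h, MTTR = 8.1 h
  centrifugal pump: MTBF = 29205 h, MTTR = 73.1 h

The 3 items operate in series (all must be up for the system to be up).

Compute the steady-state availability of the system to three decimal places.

0.994

A(pressure transmitter) = MTBF/(MTBF+MTTR) = 21385/(21385+56.4) = 0.997370
A(motor starter) = MTBF/(MTBF+MTTR) = 10396/(10396+8.1) = 0.999221
A(centrifugal pump) = MTBF/(MTBF+MTTR) = 29205/(29205+73.1) = 0.997503
Series availability: 0.997370 × 0.999221 × 0.997503 = 0.994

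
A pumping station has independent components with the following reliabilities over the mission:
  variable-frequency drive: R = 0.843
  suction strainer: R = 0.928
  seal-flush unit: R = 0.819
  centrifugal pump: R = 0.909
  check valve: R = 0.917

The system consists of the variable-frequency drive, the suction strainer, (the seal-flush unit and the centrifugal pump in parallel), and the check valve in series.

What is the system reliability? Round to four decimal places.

Parallel (seal-flush unit and centrifugal pump): 1 − (1 − 0.819000)(1 − 0.909000) = 0.983529
Series (variable-frequency drive, suction strainer, [0.983529], and check valve): 0.843000 × 0.928000 × 0.983529 × 0.917000 = 0.7056

0.7056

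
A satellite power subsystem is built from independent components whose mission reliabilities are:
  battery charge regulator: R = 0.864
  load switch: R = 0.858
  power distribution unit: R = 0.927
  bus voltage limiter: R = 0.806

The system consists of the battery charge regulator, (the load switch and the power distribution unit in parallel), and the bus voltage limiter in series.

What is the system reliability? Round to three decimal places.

0.689

Parallel (load switch and power distribution unit): 1 − (1 − 0.85800)(1 − 0.92700) = 0.98963
Series (battery charge regulator, [0.98963], and bus voltage limiter): 0.86400 × 0.98963 × 0.80600 = 0.689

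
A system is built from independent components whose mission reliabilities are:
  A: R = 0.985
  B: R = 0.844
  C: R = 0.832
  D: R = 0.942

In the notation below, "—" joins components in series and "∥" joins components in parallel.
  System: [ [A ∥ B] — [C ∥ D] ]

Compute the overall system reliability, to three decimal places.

Parallel (A and B): 1 − (1 − 0.98500)(1 − 0.84400) = 0.99766
Parallel (C and D): 1 − (1 − 0.83200)(1 − 0.94200) = 0.99026
Series ([0.99766] and [0.99026]): 0.99766 × 0.99026 = 0.988

0.988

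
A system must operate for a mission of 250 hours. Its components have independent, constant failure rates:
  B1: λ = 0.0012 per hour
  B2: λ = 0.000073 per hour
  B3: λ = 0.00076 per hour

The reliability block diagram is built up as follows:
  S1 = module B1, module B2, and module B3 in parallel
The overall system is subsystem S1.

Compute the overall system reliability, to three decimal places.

R(B1) = exp(−0.0012 × 250) = 0.74082
R(B2) = exp(−0.000073 × 250) = 0.98192
R(B3) = exp(−0.00076 × 250) = 0.82696
Parallel (B1, B2, and B3): 1 − (1 − 0.74082)(1 − 0.98192)(1 − 0.82696) = 0.999

0.999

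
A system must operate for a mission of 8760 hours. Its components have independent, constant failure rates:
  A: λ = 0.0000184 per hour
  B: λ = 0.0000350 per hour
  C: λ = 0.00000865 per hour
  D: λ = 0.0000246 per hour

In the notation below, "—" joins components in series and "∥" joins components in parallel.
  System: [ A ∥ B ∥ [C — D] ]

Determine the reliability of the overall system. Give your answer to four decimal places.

R(A) = exp(−0.0000184 × 8760) = 0.851135
R(B) = exp(−0.0000350 × 8760) = 0.735945
R(C) = exp(−0.00000865 × 8760) = 0.927026
R(D) = exp(−0.0000246 × 8760) = 0.806141
Series (C and D): 0.927026 × 0.806141 = 0.747314
Parallel (A, B, and [0.747314]): 1 − (1 − 0.851135)(1 − 0.735945)(1 − 0.747314) = 0.9901

0.9901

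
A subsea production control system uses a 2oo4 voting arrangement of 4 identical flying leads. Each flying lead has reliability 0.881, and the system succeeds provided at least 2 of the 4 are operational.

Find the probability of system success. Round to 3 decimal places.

R = Σ_{i=2}^{4} C(4,i) p^i (1−p)^{4−i} with p = 0.881
C(4,2)·0.881^2·0.119^2 = 0.06595
C(4,3)·0.881^3·0.119^1 = 0.32549
C(4,4)·0.881^4·0.119^0 = 0.60243
Sum = 0.994

0.994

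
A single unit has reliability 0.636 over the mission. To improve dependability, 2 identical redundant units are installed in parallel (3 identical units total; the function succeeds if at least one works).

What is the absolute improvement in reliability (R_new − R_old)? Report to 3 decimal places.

0.316

R_before = 0.636
R_after = 1 − (1 − 0.636)^3 = 0.952
ΔR = 0.952 − 0.636 = 0.316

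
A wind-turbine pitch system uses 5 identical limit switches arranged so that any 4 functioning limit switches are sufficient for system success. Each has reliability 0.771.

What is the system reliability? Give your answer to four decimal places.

R = Σ_{i=4}^{5} C(5,i) p^i (1−p)^{5−i} with p = 0.771
C(5,4)·0.771^4·0.229^1 = 0.404597
C(5,5)·0.771^5·0.229^0 = 0.272441
Sum = 0.6770

0.6770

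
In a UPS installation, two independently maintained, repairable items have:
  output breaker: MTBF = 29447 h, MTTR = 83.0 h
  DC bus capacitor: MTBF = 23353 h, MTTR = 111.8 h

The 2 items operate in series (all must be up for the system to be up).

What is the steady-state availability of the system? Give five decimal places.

A(output breaker) = MTBF/(MTBF+MTTR) = 29447/(29447+83.0) = 0.997189
A(DC bus capacitor) = MTBF/(MTBF+MTTR) = 23353/(23353+111.8) = 0.995235
Series availability: 0.997189 × 0.995235 = 0.99244

0.99244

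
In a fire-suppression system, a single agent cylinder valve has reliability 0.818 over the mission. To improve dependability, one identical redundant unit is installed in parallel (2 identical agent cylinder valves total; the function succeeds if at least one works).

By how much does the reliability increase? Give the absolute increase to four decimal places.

R_before = 0.818
R_after = 1 − (1 − 0.818)^2 = 0.9669
ΔR = 0.9669 − 0.818 = 0.1489

0.1489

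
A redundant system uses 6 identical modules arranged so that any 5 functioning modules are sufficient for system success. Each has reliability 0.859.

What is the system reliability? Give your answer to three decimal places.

R = Σ_{i=5}^{6} C(6,i) p^i (1−p)^{6−i} with p = 0.859
C(6,5)·0.859^5·0.141^1 = 0.39567
C(6,6)·0.859^6·0.141^0 = 0.40175
Sum = 0.797

0.797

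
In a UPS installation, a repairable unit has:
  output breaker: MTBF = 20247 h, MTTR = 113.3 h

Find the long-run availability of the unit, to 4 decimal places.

0.9944

A(output breaker) = MTBF/(MTBF+MTTR) = 20247/(20247+113.3) = 0.9944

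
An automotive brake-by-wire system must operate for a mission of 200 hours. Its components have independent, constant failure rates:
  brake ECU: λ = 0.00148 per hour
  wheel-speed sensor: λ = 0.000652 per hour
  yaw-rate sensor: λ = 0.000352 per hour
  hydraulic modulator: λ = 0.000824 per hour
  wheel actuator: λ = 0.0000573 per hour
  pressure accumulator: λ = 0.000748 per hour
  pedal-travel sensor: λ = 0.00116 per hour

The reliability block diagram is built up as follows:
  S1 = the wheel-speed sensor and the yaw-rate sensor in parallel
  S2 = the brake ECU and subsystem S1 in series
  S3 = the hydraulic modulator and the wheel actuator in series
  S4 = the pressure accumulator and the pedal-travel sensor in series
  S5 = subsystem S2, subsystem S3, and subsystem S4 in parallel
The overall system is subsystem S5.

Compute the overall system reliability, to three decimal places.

R(brake ECU) = exp(−0.00148 × 200) = 0.74379
R(wheel-speed sensor) = exp(−0.000652 × 200) = 0.87774
R(yaw-rate sensor) = exp(−0.000352 × 200) = 0.93202
R(hydraulic modulator) = exp(−0.000824 × 200) = 0.84806
R(wheel actuator) = exp(−0.0000573 × 200) = 0.98861
R(pressure accumulator) = exp(−0.000748 × 200) = 0.86105
R(pedal-travel sensor) = exp(−0.00116 × 200) = 0.79295
Parallel (wheel-speed sensor and yaw-rate sensor): 1 − (1 − 0.87774)(1 − 0.93202) = 0.99169
Series (brake ECU and [0.99169]): 0.74379 × 0.99169 = 0.73761
Series (hydraulic modulator and wheel actuator): 0.84806 × 0.98861 = 0.83840
Series (pressure accumulator and pedal-travel sensor): 0.86105 × 0.79295 = 0.68277
Parallel ([0.73761], [0.83840], and [0.68277]): 1 − (1 − 0.73761)(1 − 0.83840)(1 − 0.68277) = 0.987

0.987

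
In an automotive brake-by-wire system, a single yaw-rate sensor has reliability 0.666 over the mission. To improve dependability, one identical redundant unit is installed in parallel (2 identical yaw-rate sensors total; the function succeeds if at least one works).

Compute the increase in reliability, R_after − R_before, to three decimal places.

R_before = 0.666
R_after = 1 − (1 − 0.666)^2 = 0.888
ΔR = 0.888 − 0.666 = 0.222

0.222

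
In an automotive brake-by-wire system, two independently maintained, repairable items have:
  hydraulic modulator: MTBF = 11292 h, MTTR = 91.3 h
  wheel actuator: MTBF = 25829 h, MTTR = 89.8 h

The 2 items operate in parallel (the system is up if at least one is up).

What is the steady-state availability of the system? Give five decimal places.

0.99997

A(hydraulic modulator) = MTBF/(MTBF+MTTR) = 11292/(11292+91.3) = 0.991979
A(wheel actuator) = MTBF/(MTBF+MTTR) = 25829/(25829+89.8) = 0.996535
Parallel availability: 1 − (1 − 0.991979)(1 − 0.996535) = 0.99997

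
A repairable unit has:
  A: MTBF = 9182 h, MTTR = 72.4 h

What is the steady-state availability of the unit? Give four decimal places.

A(A) = MTBF/(MTBF+MTTR) = 9182/(9182+72.4) = 0.9922

0.9922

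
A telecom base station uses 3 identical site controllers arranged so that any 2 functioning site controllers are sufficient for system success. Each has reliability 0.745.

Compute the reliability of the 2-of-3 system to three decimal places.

R = Σ_{i=2}^{3} C(3,i) p^i (1−p)^{3−i} with p = 0.745
C(3,2)·0.745^2·0.255^1 = 0.42459
C(3,3)·0.745^3·0.255^0 = 0.41349
Sum = 0.838

0.838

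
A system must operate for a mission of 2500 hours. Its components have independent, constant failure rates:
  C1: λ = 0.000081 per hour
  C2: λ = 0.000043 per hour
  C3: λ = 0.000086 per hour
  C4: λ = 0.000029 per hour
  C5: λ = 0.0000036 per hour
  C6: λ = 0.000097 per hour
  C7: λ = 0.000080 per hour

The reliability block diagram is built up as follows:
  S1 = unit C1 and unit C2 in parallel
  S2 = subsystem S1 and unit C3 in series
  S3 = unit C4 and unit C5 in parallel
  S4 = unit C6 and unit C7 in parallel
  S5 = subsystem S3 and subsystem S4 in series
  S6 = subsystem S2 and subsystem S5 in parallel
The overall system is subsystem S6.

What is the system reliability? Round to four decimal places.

R(C1) = exp(−0.000081 × 2500) = 0.816686
R(C2) = exp(−0.000043 × 2500) = 0.898077
R(C3) = exp(−0.000086 × 2500) = 0.806541
R(C4) = exp(−0.000029 × 2500) = 0.930066
R(C5) = exp(−0.0000036 × 2500) = 0.991040
R(C6) = exp(−0.000097 × 2500) = 0.784664
R(C7) = exp(−0.000080 × 2500) = 0.818731
Parallel (C1 and C2): 1 − (1 − 0.816686)(1 − 0.898077) = 0.981316
Series ([0.981316] and C3): 0.981316 × 0.806541 = 0.791472
Parallel (C4 and C5): 1 − (1 − 0.930066)(1 − 0.991040) = 0.999373
Parallel (C6 and C7): 1 − (1 − 0.784664)(1 − 0.818731) = 0.960966
Series ([0.999373] and [0.960966]): 0.999373 × 0.960966 = 0.960363
Parallel ([0.791472] and [0.960363]): 1 − (1 − 0.791472)(1 − 0.960363) = 0.9917

0.9917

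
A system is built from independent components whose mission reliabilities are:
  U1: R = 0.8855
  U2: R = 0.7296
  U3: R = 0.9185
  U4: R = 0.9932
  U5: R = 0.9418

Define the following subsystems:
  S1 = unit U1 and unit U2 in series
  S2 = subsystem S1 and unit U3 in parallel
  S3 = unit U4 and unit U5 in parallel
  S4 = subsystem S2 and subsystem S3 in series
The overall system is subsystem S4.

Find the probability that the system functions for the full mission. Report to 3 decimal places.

Series (U1 and U2): 0.88550 × 0.72960 = 0.64606
Parallel ([0.64606] and U3): 1 − (1 − 0.64606)(1 − 0.91850) = 0.97115
Parallel (U4 and U5): 1 − (1 − 0.99320)(1 − 0.94180) = 0.99960
Series ([0.97115] and [0.99960]): 0.97115 × 0.99960 = 0.971

0.971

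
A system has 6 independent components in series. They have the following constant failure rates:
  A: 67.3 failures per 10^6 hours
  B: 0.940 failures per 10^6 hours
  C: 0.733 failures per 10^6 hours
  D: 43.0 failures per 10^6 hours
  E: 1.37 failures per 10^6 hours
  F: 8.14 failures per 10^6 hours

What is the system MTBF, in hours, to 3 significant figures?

Series of exponential components: λ_sys = Σ λ_i
λ_sys = 0.0000673 + 0.000000940 + 0.000000733 + 0.0000430 + 0.00000137 + 0.00000814 = 1.2148e-04 /h
MTBF = 1 / λ_sys = 8230 h

8230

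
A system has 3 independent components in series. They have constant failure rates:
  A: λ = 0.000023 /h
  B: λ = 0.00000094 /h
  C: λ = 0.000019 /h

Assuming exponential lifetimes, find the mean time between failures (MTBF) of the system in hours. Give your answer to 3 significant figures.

Series of exponential components: λ_sys = Σ λ_i
λ_sys = 0.000023 + 0.00000094 + 0.000019 = 4.2940e-05 /h
MTBF = 1 / λ_sys = 23300 h

23300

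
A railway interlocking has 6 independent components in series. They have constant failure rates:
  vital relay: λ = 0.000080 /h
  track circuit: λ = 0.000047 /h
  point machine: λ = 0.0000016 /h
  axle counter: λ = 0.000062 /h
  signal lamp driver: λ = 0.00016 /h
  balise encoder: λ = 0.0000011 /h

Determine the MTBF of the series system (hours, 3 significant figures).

Series of exponential components: λ_sys = Σ λ_i
λ_sys = 0.000080 + 0.000047 + 0.0000016 + 0.000062 + 0.00016 + 0.0000011 = 3.5170e-04 /h
MTBF = 1 / λ_sys = 2840 h

2840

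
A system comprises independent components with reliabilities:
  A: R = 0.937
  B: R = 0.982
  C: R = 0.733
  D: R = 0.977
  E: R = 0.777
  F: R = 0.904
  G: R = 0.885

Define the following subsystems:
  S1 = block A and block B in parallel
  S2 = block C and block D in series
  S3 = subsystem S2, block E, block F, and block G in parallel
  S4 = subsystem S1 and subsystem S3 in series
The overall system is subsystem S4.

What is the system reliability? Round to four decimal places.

Parallel (A and B): 1 − (1 − 0.937000)(1 − 0.982000) = 0.998866
Series (C and D): 0.733000 × 0.977000 = 0.716141
Parallel ([0.716141], E, F, and G): 1 − (1 − 0.716141)(1 − 0.777000)(1 − 0.904000)(1 − 0.885000) = 0.999301
Series ([0.998866] and [0.999301]): 0.998866 × 0.999301 = 0.9982

0.9982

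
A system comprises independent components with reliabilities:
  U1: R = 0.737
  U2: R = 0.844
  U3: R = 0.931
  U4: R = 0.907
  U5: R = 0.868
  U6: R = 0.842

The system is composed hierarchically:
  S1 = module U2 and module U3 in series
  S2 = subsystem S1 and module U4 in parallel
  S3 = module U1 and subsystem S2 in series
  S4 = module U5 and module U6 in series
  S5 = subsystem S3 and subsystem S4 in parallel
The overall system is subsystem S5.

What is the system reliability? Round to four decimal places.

Series (U2 and U3): 0.844000 × 0.931000 = 0.785764
Parallel ([0.785764] and U4): 1 − (1 − 0.785764)(1 − 0.907000) = 0.980076
Series (U1 and [0.980076]): 0.737000 × 0.980076 = 0.722316
Series (U5 and U6): 0.868000 × 0.842000 = 0.730856
Parallel ([0.722316] and [0.730856]): 1 − (1 − 0.722316)(1 − 0.730856) = 0.9253

0.9253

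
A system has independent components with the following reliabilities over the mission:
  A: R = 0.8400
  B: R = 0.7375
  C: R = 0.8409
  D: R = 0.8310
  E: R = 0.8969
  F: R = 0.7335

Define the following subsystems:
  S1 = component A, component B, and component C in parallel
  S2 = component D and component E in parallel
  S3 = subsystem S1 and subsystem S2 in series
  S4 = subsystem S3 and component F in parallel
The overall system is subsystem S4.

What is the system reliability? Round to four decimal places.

0.9936

Parallel (A, B, and C): 1 − (1 − 0.840000)(1 − 0.737500)(1 − 0.840900) = 0.993318
Parallel (D and E): 1 − (1 − 0.831000)(1 − 0.896900) = 0.982576
Series ([0.993318] and [0.982576]): 0.993318 × 0.982576 = 0.976010
Parallel ([0.976010] and F): 1 − (1 − 0.976010)(1 − 0.733500) = 0.9936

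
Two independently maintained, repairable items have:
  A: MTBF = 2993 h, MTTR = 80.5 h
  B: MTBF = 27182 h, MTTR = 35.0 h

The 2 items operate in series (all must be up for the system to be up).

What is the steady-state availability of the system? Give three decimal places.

A(A) = MTBF/(MTBF+MTTR) = 2993/(2993+80.5) = 0.973808
A(B) = MTBF/(MTBF+MTTR) = 27182/(27182+35.0) = 0.998714
Series availability: 0.973808 × 0.998714 = 0.973

0.973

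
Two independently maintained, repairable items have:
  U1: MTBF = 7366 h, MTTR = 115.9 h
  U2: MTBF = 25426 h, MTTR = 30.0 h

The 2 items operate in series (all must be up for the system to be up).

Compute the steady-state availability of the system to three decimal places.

0.983

A(U1) = MTBF/(MTBF+MTTR) = 7366/(7366+115.9) = 0.984509
A(U2) = MTBF/(MTBF+MTTR) = 25426/(25426+30.0) = 0.998821
Series availability: 0.984509 × 0.998821 = 0.983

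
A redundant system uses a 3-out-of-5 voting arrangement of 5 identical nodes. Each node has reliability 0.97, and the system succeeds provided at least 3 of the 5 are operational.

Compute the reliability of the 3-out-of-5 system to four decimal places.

R = Σ_{i=3}^{5} C(5,i) p^i (1−p)^{5−i} with p = 0.97
C(5,3)·0.97^3·0.03^2 = 0.008214
C(5,4)·0.97^4·0.03^1 = 0.132794
C(5,5)·0.97^5·0.03^0 = 0.858734
Sum = 0.9997

0.9997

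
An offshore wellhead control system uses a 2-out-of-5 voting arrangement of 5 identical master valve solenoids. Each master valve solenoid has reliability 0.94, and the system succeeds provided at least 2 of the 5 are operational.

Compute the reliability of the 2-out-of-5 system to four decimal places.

0.9999

R = Σ_{i=2}^{5} C(5,i) p^i (1−p)^{5−i} with p = 0.94
C(5,2)·0.94^2·0.06^3 = 0.001909
C(5,3)·0.94^3·0.06^2 = 0.029901
C(5,4)·0.94^4·0.06^1 = 0.234225
C(5,5)·0.94^5·0.06^0 = 0.733904
Sum = 0.9999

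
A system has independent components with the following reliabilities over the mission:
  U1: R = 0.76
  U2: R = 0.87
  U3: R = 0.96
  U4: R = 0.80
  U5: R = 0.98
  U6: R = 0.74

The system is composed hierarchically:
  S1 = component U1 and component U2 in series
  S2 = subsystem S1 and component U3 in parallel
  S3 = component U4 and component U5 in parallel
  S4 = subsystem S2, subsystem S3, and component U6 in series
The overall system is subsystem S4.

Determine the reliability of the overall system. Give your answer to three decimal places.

0.727

Series (U1 and U2): 0.76000 × 0.87000 = 0.66120
Parallel ([0.66120] and U3): 1 − (1 − 0.66120)(1 − 0.96000) = 0.98645
Parallel (U4 and U5): 1 − (1 − 0.80000)(1 − 0.98000) = 0.99600
Series ([0.98645], [0.99600], and U6): 0.98645 × 0.99600 × 0.74000 = 0.727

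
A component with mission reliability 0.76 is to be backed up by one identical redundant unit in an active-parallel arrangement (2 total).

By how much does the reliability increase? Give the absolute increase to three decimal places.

0.182

R_before = 0.76
R_after = 1 − (1 − 0.76)^2 = 0.942
ΔR = 0.942 − 0.76 = 0.182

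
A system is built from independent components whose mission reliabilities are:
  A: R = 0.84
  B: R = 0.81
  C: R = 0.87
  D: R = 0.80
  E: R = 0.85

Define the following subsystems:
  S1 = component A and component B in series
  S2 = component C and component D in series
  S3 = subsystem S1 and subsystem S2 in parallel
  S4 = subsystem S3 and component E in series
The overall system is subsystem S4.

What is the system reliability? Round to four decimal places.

0.7674

Series (A and B): 0.840000 × 0.810000 = 0.680400
Series (C and D): 0.870000 × 0.800000 = 0.696000
Parallel ([0.680400] and [0.696000]): 1 − (1 − 0.680400)(1 − 0.696000) = 0.902842
Series ([0.902842] and E): 0.902842 × 0.850000 = 0.7674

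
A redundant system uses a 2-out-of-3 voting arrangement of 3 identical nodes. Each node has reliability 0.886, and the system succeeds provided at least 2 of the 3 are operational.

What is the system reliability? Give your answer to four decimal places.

R = Σ_{i=2}^{3} C(3,i) p^i (1−p)^{3−i} with p = 0.886
C(3,2)·0.886^2·0.114^1 = 0.268469
C(3,3)·0.886^3·0.114^0 = 0.695506
Sum = 0.9640

0.9640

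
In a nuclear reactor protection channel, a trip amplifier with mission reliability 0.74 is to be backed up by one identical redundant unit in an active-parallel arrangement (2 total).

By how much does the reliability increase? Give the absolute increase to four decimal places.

0.1924

R_before = 0.74
R_after = 1 − (1 − 0.74)^2 = 0.9324
ΔR = 0.9324 − 0.74 = 0.1924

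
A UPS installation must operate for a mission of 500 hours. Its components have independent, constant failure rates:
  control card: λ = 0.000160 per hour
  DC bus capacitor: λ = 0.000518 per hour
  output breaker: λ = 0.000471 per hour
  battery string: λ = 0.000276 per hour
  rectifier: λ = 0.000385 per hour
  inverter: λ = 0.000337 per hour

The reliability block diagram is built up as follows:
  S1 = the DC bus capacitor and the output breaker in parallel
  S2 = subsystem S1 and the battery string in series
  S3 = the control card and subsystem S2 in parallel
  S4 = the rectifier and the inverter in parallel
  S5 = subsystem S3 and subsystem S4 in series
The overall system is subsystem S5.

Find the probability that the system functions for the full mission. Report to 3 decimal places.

R(control card) = exp(−0.000160 × 500) = 0.92312
R(DC bus capacitor) = exp(−0.000518 × 500) = 0.77182
R(output breaker) = exp(−0.000471 × 500) = 0.79018
R(battery string) = exp(−0.000276 × 500) = 0.87110
R(rectifier) = exp(−0.000385 × 500) = 0.82489
R(inverter) = exp(−0.000337 × 500) = 0.84493
Parallel (DC bus capacitor and output breaker): 1 − (1 − 0.77182)(1 − 0.79018) = 0.95212
Series ([0.95212] and battery string): 0.95212 × 0.87110 = 0.82939
Parallel (control card and [0.82939]): 1 − (1 − 0.92312)(1 − 0.82939) = 0.98688
Parallel (rectifier and inverter): 1 − (1 − 0.82489)(1 − 0.84493) = 0.97285
Series ([0.98688] and [0.97285]): 0.98688 × 0.97285 = 0.960

0.960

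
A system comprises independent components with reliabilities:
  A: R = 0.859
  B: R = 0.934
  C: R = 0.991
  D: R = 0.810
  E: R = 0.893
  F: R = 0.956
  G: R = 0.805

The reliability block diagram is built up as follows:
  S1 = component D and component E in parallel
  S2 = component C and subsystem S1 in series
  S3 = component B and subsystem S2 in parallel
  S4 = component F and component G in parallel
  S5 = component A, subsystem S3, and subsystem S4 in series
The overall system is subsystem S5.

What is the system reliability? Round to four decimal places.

0.8500

Parallel (D and E): 1 − (1 − 0.810000)(1 − 0.893000) = 0.979670
Series (C and [0.979670]): 0.991000 × 0.979670 = 0.970853
Parallel (B and [0.970853]): 1 − (1 − 0.934000)(1 − 0.970853) = 0.998076
Parallel (F and G): 1 − (1 − 0.956000)(1 − 0.805000) = 0.991420
Series (A, [0.998076], and [0.991420]): 0.859000 × 0.998076 × 0.991420 = 0.8500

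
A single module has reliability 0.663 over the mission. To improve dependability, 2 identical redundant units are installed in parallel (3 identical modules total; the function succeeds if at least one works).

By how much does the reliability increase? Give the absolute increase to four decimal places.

R_before = 0.663
R_after = 1 − (1 − 0.663)^3 = 0.9617
ΔR = 0.9617 − 0.663 = 0.2987

0.2987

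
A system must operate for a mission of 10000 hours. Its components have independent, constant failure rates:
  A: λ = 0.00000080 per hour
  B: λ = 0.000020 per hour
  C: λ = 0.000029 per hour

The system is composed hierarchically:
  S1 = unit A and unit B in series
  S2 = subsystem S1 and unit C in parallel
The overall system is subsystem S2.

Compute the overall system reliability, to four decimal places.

R(A) = exp(−0.00000080 × 10000) = 0.992032
R(B) = exp(−0.000020 × 10000) = 0.818731
R(C) = exp(−0.000029 × 10000) = 0.748264
Series (A and B): 0.992032 × 0.818731 = 0.812207
Parallel ([0.812207] and C): 1 − (1 − 0.812207)(1 − 0.748264) = 0.9527

0.9527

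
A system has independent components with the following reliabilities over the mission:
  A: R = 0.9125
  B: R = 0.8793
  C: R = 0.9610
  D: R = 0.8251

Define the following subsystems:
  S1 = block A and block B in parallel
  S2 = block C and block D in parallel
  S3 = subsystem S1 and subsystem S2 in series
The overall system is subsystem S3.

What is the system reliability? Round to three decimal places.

0.983

Parallel (A and B): 1 − (1 − 0.91250)(1 − 0.87930) = 0.98944
Parallel (C and D): 1 − (1 − 0.96100)(1 − 0.82510) = 0.99318
Series ([0.98944] and [0.99318]): 0.98944 × 0.99318 = 0.983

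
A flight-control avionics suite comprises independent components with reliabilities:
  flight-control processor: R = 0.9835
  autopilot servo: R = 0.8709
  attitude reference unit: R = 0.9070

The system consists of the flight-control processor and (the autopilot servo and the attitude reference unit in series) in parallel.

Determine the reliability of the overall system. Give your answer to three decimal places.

Series (autopilot servo and attitude reference unit): 0.87090 × 0.90700 = 0.78991
Parallel (flight-control processor and [0.78991]): 1 − (1 − 0.98350)(1 − 0.78991) = 0.997

0.997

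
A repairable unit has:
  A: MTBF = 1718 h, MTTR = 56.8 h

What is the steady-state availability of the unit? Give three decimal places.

A(A) = MTBF/(MTBF+MTTR) = 1718/(1718+56.8) = 0.968

0.968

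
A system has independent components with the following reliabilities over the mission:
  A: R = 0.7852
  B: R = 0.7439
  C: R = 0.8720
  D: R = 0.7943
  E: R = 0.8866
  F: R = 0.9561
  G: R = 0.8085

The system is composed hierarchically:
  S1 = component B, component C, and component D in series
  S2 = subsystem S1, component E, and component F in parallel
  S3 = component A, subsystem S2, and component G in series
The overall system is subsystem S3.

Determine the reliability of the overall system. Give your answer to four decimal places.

0.6333

Series (B, C, and D): 0.743900 × 0.872000 × 0.794300 = 0.515247
Parallel ([0.515247], E, and F): 1 − (1 − 0.515247)(1 − 0.886600)(1 − 0.956100) = 0.997587
Series (A, [0.997587], and G): 0.785200 × 0.997587 × 0.808500 = 0.6333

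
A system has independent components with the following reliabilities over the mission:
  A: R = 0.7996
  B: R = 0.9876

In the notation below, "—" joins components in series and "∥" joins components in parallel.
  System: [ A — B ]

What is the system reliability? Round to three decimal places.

Series (A and B): 0.79960 × 0.98760 = 0.790

0.790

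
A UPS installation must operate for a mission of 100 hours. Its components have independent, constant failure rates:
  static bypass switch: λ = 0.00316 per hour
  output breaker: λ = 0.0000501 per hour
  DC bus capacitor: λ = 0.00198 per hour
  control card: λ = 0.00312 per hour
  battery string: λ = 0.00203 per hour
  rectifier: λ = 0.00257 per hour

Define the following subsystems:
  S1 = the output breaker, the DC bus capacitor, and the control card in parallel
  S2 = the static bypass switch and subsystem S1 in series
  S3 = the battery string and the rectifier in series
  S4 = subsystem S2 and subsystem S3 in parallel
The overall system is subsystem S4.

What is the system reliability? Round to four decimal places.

R(static bypass switch) = exp(−0.00316 × 100) = 0.729059
R(output breaker) = exp(−0.0000501 × 100) = 0.995003
R(DC bus capacitor) = exp(−0.00198 × 100) = 0.820370
R(control card) = exp(−0.00312 × 100) = 0.731982
R(battery string) = exp(−0.00203 × 100) = 0.816278
R(rectifier) = exp(−0.00257 × 100) = 0.773368
Parallel (output breaker, DC bus capacitor, and control card): 1 − (1 − 0.995003)(1 − 0.820370)(1 − 0.731982) = 0.999759
Series (static bypass switch and [0.999759]): 0.729059 × 0.999759 = 0.728883
Series (battery string and rectifier): 0.816278 × 0.773368 = 0.631283
Parallel ([0.728883] and [0.631283]): 1 − (1 − 0.728883)(1 − 0.631283) = 0.9000

0.9000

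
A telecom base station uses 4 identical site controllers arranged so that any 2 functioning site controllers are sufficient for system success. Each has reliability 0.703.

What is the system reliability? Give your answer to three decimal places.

R = Σ_{i=2}^{4} C(4,i) p^i (1−p)^{4−i} with p = 0.703
C(4,2)·0.703^2·0.297^2 = 0.26156
C(4,3)·0.703^3·0.297^1 = 0.41275
C(4,4)·0.703^4·0.297^0 = 0.24424
Sum = 0.919

0.919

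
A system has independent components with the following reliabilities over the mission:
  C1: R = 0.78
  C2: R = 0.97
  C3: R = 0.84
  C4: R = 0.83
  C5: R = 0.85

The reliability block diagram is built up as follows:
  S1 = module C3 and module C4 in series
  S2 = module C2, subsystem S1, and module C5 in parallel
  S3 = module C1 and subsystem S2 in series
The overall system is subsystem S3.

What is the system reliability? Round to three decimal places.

Series (C3 and C4): 0.84000 × 0.83000 = 0.69720
Parallel (C2, [0.69720], and C5): 1 − (1 − 0.97000)(1 − 0.69720)(1 − 0.85000) = 0.99864
Series (C1 and [0.99864]): 0.78000 × 0.99864 = 0.779

0.779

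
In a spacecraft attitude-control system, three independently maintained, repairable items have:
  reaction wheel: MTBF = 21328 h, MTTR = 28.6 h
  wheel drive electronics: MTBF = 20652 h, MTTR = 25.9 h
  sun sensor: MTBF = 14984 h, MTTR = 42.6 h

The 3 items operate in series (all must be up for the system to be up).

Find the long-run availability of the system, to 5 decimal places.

0.99458

A(reaction wheel) = MTBF/(MTBF+MTTR) = 21328/(21328+28.6) = 0.998661
A(wheel drive electronics) = MTBF/(MTBF+MTTR) = 20652/(20652+25.9) = 0.998747
A(sun sensor) = MTBF/(MTBF+MTTR) = 14984/(14984+42.6) = 0.997165
Series availability: 0.998661 × 0.998747 × 0.997165 = 0.99458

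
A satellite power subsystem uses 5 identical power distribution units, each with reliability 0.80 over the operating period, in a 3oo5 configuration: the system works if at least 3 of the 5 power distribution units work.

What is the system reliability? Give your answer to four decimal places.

R = Σ_{i=3}^{5} C(5,i) p^i (1−p)^{5−i} with p = 0.80
C(5,3)·0.80^3·0.20^2 = 0.204800
C(5,4)·0.80^4·0.20^1 = 0.409600
C(5,5)·0.80^5·0.20^0 = 0.327680
Sum = 0.9421

0.9421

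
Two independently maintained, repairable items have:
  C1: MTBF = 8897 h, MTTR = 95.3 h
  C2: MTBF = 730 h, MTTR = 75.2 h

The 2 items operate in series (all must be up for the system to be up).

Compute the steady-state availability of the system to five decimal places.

A(C1) = MTBF/(MTBF+MTTR) = 8897/(8897+95.3) = 0.989402
A(C2) = MTBF/(MTBF+MTTR) = 730/(730+75.2) = 0.906607
Series availability: 0.989402 × 0.906607 = 0.89700

0.89700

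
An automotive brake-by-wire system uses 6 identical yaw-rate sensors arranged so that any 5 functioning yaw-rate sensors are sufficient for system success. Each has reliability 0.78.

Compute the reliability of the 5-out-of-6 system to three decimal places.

R = Σ_{i=5}^{6} C(6,i) p^i (1−p)^{6−i} with p = 0.78
C(6,5)·0.78^5·0.22^1 = 0.38111
C(6,6)·0.78^6·0.22^0 = 0.22520
Sum = 0.606

0.606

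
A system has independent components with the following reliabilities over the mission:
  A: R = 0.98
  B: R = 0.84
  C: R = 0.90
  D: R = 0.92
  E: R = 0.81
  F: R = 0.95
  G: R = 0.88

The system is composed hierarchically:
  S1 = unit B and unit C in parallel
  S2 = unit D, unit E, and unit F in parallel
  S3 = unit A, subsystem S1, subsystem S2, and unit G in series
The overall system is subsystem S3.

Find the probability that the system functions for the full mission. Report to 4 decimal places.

Parallel (B and C): 1 − (1 − 0.840000)(1 − 0.900000) = 0.984000
Parallel (D, E, and F): 1 − (1 − 0.920000)(1 − 0.810000)(1 − 0.950000) = 0.999240
Series (A, [0.984000], [0.999240], and G): 0.980000 × 0.984000 × 0.999240 × 0.880000 = 0.8480

0.8480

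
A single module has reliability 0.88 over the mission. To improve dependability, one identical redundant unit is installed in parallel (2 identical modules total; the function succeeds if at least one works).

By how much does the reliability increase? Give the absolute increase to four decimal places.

0.1056

R_before = 0.88
R_after = 1 − (1 − 0.88)^2 = 0.9856
ΔR = 0.9856 − 0.88 = 0.1056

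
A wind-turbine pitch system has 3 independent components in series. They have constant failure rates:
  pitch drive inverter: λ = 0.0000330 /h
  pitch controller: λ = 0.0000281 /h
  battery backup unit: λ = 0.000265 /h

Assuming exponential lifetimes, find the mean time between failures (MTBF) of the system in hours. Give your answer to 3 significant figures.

3070

Series of exponential components: λ_sys = Σ λ_i
λ_sys = 0.0000330 + 0.0000281 + 0.000265 = 3.2610e-04 /h
MTBF = 1 / λ_sys = 3070 h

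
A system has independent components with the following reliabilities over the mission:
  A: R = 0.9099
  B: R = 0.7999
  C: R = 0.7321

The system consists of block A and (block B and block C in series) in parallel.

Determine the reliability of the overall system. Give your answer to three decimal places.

Series (B and C): 0.79990 × 0.73210 = 0.58561
Parallel (A and [0.58561]): 1 − (1 − 0.90990)(1 − 0.58561) = 0.963

0.963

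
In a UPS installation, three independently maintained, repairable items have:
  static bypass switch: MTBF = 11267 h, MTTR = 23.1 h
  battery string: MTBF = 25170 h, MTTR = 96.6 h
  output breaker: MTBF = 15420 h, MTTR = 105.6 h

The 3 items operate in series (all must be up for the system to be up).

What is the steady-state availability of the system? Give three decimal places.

A(static bypass switch) = MTBF/(MTBF+MTTR) = 11267/(11267+23.1) = 0.997954
A(battery string) = MTBF/(MTBF+MTTR) = 25170/(25170+96.6) = 0.996177
A(output breaker) = MTBF/(MTBF+MTTR) = 15420/(15420+105.6) = 0.993198
Series availability: 0.997954 × 0.996177 × 0.993198 = 0.987

0.987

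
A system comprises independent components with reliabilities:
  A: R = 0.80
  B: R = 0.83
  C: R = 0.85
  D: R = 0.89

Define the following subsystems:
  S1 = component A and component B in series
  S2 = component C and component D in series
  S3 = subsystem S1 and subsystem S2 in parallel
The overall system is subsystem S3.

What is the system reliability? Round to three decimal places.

0.918

Series (A and B): 0.80000 × 0.83000 = 0.66400
Series (C and D): 0.85000 × 0.89000 = 0.75650
Parallel ([0.66400] and [0.75650]): 1 − (1 − 0.66400)(1 − 0.75650) = 0.918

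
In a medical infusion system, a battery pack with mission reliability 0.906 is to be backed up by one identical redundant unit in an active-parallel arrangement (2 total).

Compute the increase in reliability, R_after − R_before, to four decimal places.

R_before = 0.906
R_after = 1 − (1 − 0.906)^2 = 0.9912
ΔR = 0.9912 − 0.906 = 0.0852

0.0852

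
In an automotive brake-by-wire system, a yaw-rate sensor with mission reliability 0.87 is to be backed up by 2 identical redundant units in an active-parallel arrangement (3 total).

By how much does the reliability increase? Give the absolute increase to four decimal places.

R_before = 0.87
R_after = 1 − (1 − 0.87)^3 = 0.9978
ΔR = 0.9978 − 0.87 = 0.1278

0.1278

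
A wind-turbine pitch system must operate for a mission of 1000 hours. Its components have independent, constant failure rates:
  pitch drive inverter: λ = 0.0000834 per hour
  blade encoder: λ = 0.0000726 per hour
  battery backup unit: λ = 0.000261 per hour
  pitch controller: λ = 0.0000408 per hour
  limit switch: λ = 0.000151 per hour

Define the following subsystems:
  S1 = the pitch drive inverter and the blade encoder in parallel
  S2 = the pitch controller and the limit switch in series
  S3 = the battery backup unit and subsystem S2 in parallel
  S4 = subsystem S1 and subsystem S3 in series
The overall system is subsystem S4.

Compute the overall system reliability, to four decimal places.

0.9545

R(pitch drive inverter) = exp(−0.0000834 × 1000) = 0.919983
R(blade encoder) = exp(−0.0000726 × 1000) = 0.929973
R(battery backup unit) = exp(−0.000261 × 1000) = 0.770281
R(pitch controller) = exp(−0.0000408 × 1000) = 0.960021
R(limit switch) = exp(−0.000151 × 1000) = 0.859848
Parallel (pitch drive inverter and blade encoder): 1 − (1 − 0.919983)(1 − 0.929973) = 0.994397
Series (pitch controller and limit switch): 0.960021 × 0.859848 = 0.825472
Parallel (battery backup unit and [0.825472]): 1 − (1 − 0.770281)(1 − 0.825472) = 0.959908
Series ([0.994397] and [0.959908]): 0.994397 × 0.959908 = 0.9545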